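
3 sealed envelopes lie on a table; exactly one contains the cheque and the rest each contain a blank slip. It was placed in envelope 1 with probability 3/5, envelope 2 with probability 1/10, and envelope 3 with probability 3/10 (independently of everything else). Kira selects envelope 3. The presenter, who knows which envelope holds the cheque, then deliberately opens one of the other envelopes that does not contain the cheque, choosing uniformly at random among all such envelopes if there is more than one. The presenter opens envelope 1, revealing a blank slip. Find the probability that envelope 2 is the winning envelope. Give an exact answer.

Consider each possible location of the cheque in turn.
If it is in envelope 1 (prior 3/5): the presenter opened envelope 1, so this case is ruled out; weight (3/5)·0 = 0.
If it is in envelope 2 (prior 1/10): the presenter has no choice, probability 1; weight (1/10)·1 = 1/10.
If it is in envelope 3 (prior 3/10): the presenter has 2 equally likely choices, so probability 1/2; weight (3/10)·(1/2) = 3/20.
The weights sum to 1/4.
So P(the cheque in envelope 2 | the presenter opened envelope 1) = (1/10) / (1/4) = 2/5.

2/5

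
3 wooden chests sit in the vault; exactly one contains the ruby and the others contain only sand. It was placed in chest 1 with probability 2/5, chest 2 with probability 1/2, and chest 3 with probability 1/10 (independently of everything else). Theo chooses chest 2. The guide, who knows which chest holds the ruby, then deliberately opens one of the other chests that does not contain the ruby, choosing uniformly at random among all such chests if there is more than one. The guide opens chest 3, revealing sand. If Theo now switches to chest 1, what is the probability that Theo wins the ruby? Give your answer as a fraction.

8/13

Consider each possible location of the ruby in turn.
If it is in chest 1 (prior 2/5): the guide has no choice, probability 1; weight (2/5)·1 = 2/5.
If it is in chest 2 (prior 1/2): the guide has 2 equally likely choices, so probability 1/2; weight (1/2)·(1/2) = 1/4.
If it is in chest 3 (prior 1/10): the guide opened chest 3, so this case is ruled out; weight (1/10)·0 = 0.
The weights sum to 13/20.
So P(the ruby in chest 1 | the guide opened chest 3) = (2/5) / (13/20) = 8/13.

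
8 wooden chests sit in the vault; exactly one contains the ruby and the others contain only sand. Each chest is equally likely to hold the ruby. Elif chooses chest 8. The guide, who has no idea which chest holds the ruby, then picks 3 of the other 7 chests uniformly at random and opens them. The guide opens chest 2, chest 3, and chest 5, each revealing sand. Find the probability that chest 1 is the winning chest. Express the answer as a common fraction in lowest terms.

Because the guide chose which chests to open without knowing where the ruby is, the choice is independent of the prize location. Learning that none of the 3 opened chests holds the ruby simply rules out those 3 locations and leaves the remaining 5 chests still equally likely by symmetry.
So P(the ruby in chest 1) = 1/5.

1/5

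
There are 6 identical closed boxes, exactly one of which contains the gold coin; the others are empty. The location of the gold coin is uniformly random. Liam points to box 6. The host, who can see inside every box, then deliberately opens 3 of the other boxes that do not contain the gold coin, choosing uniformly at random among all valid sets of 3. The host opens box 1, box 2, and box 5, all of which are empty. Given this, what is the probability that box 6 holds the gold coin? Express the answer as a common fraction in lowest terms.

1/6

Consider each possible location of the gold coin in turn.
If it is in any of boxes 1, 2, and 5 (prior 1/6 each): that box was opened and seen not to hold the prize — ruled out; weight (1/6)·0 = 0 each.
If it is in either of boxes 3 and 4 (prior 1/6 each): the host has 4 equally likely choices, so probability 1/4; weight (1/6)·(1/4) = 1/24 each.
If it is in box 6 (prior 1/6): the host has 10 equally likely choices, so probability 1/10; weight (1/6)·(1/10) = 1/60.
The weights sum to 1/10.
So P(the gold coin in box 6 | the host opened box 1, box 2, and box 5) = (1/60) / (1/10) = 1/6.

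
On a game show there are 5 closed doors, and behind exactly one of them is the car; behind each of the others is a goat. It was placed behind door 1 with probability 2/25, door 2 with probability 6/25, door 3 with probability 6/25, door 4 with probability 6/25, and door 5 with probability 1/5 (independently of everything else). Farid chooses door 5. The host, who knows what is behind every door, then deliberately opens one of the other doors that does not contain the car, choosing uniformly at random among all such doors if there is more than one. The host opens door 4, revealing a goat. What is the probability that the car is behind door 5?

15/71

Apply Bayes' rule, conditioning on where the car actually is.
If it is behind door 1 (prior 2/25): the host has 3 equally likely choices, so probability 1/3; weight (2/25)·(1/3) = 2/75.
If it is behind either of doors 2 and 3 (prior 6/25 each): the host has 3 equally likely choices, so probability 1/3; weight (6/25)·(1/3) = 2/25 each.
If it is behind door 4 (prior 6/25): the host opened door 4, so this case is ruled out; weight (6/25)·0 = 0.
If it is behind door 5 (prior 1/5): the host has 4 equally likely choices, so probability 1/4; weight (1/5)·(1/4) = 1/20.
The weights sum to 71/300.
So P(the car behind door 5 | the host opened door 4) = (1/20) / (71/300) = 15/71.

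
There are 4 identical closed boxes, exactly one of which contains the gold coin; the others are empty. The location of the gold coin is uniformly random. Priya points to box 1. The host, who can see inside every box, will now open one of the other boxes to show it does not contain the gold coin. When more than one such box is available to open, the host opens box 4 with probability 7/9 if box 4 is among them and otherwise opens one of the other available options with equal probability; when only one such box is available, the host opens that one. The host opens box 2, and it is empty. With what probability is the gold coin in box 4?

Condition on the true location of the gold coin.
If it is in box 1 (prior 1/4): box 4 is available but not opened; box 2 gets probability (1 − 7/9)/2 = 1/9; weight (1/4)·(1/9) = 1/36.
If it is in box 2 (prior 1/4): the host opened box 2, so this case is ruled out; weight (1/4)·0 = 0.
If it is in box 3 (prior 1/4): box 4 is available but not opened, probability 2/9; weight (1/4)·(2/9) = 1/18.
If it is in box 4 (prior 1/4): box 4 holds the prize so is unavailable; the host chooses uniformly among the 2 others, probability 1/2; weight (1/4)·(1/2) = 1/8.
The weights sum to 5/24.
So P(the gold coin in box 4 | the host opened box 2) = (1/8) / (5/24) = 3/5.

3/5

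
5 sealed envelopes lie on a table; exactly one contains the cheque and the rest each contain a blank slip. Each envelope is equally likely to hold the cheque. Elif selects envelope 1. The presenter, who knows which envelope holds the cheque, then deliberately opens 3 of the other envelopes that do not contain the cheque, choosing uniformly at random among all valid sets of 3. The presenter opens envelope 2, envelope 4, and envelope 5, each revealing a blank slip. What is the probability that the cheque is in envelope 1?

Condition on the true location of the cheque.
If it is in envelope 1 (prior 1/5): the presenter has 4 equally likely choices, so probability 1/4; weight (1/5)·(1/4) = 1/20.
If it is in any of envelopes 2, 4, and 5 (prior 1/5 each): that envelope was opened and seen not to hold the prize — ruled out; weight (1/5)·0 = 0 each.
If it is in envelope 3 (prior 1/5): the presenter has no choice, probability 1; weight (1/5)·1 = 1/5.
The weights sum to 1/4.
So P(the cheque in envelope 1 | the presenter opened envelope 2, envelope 4, and envelope 5) = (1/20) / (1/4) = 1/5.

1/5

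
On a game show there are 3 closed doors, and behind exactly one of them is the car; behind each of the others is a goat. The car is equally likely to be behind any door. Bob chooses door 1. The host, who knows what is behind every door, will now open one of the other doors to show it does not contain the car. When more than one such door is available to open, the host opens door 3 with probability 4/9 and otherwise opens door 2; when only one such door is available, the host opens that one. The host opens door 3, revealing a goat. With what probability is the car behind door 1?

4/13

Condition on the true location of the car.
If it is behind door 1 (prior 1/3): door 3 is available, opened with probability 4/9; weight (1/3)·(4/9) = 4/27.
If it is behind door 2 (prior 1/3): only door 3 is available, probability 1; weight (1/3)·1 = 1/3.
If it is behind door 3 (prior 1/3): the host opened door 3, so this case is ruled out; weight (1/3)·0 = 0.
The weights sum to 13/27.
So P(the car behind door 1 | the host opened door 3) = (4/27) / (13/27) = 4/13.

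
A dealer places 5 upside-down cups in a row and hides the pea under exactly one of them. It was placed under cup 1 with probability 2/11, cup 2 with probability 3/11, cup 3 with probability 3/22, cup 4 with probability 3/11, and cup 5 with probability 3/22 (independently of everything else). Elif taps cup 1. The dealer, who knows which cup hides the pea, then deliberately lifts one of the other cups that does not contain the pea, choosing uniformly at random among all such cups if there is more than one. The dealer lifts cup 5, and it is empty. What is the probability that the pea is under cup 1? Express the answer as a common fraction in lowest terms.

1/6

Apply Bayes' rule, conditioning on where the pea actually is.
If it is under cup 1 (prior 2/11): the dealer has 4 equally likely choices, so probability 1/4; weight (2/11)·(1/4) = 1/22.
If it is under either of cups 2 and 4 (prior 3/11 each): the dealer has 3 equally likely choices, so probability 1/3; weight (3/11)·(1/3) = 1/11 each.
If it is under cup 3 (prior 3/22): the dealer has 3 equally likely choices, so probability 1/3; weight (3/22)·(1/3) = 1/22.
If it is under cup 5 (prior 3/22): the dealer opened cup 5, so this case is ruled out; weight (3/22)·0 = 0.
The weights sum to 3/11.
So P(the pea under cup 1 | the dealer opened cup 5) = (1/22) / (3/11) = 1/6.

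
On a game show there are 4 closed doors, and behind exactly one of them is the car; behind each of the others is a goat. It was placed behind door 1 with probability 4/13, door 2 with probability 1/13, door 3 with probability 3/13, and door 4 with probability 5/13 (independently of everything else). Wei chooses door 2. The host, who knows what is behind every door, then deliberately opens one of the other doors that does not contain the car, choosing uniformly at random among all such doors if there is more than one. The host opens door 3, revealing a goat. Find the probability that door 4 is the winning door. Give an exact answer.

Apply Bayes' rule, conditioning on where the car actually is.
If it is behind door 1 (prior 4/13): the host has 2 equally likely choices, so probability 1/2; weight (4/13)·(1/2) = 2/13.
If it is behind door 2 (prior 1/13): the host has 3 equally likely choices, so probability 1/3; weight (1/13)·(1/3) = 1/39.
If it is behind door 3 (prior 3/13): the host opened door 3, so this case is ruled out; weight (3/13)·0 = 0.
If it is behind door 4 (prior 5/13): the host has 2 equally likely choices, so probability 1/2; weight (5/13)·(1/2) = 5/26.
The weights sum to 29/78.
So P(the car behind door 4 | the host opened door 3) = (5/26) / (29/78) = 15/29.

15/29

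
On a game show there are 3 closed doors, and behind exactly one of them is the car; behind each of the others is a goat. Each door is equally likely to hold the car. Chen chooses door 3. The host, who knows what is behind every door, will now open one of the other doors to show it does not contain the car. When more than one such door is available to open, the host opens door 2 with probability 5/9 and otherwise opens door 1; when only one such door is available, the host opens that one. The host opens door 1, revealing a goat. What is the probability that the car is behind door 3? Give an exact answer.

4/13

Apply Bayes' rule, conditioning on where the car actually is.
If it is behind door 1 (prior 1/3): the host opened door 1, so this case is ruled out; weight (1/3)·0 = 0.
If it is behind door 2 (prior 1/3): only door 1 is available, probability 1; weight (1/3)·1 = 1/3.
If it is behind door 3 (prior 1/3): door 2 is available but not opened, probability 4/9; weight (1/3)·(4/9) = 4/27.
The weights sum to 13/27.
So P(the car behind door 3 | the host opened door 1) = (4/27) / (13/27) = 4/13.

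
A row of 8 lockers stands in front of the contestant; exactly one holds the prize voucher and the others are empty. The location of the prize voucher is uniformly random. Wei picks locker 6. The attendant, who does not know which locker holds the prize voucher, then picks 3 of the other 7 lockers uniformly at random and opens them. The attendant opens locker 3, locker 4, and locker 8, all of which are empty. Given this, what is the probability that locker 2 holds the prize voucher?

1/5

Apply Bayes' rule, conditioning on where the prize voucher actually is.
If it is in any of lockers 1, 2, 5, 6, and 7 (prior 1/8 each): the attendant picks exactly this set with probability 1/35 regardless, and none is the prize; weight (1/8)·(1/35) = 1/280 each.
If it is in any of lockers 3, 4, and 8 (prior 1/8 each): that locker was opened and seen not to hold the prize — ruled out; weight (1/8)·0 = 0 each.
The weights sum to 1/56.
So P(the prize voucher in locker 2 | the attendant opened locker 3, locker 4, and locker 8) = (1/280) / (1/56) = 1/5.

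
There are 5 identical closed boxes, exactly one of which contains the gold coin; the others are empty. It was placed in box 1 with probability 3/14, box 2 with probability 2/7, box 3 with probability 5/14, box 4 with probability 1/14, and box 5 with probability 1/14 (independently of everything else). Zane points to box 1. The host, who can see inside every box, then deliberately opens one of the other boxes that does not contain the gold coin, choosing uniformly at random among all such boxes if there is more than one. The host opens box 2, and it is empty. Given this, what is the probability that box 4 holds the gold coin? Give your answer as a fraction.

Condition on the true location of the gold coin.
If it is in box 1 (prior 3/14): the host has 4 equally likely choices, so probability 1/4; weight (3/14)·(1/4) = 3/56.
If it is in box 2 (prior 2/7): the host opened box 2, so this case is ruled out; weight (2/7)·0 = 0.
If it is in box 3 (prior 5/14): the host has 3 equally likely choices, so probability 1/3; weight (5/14)·(1/3) = 5/42.
If it is in either of boxes 4 and 5 (prior 1/14 each): the host has 3 equally likely choices, so probability 1/3; weight (1/14)·(1/3) = 1/42 each.
The weights sum to 37/168.
So P(the gold coin in box 4 | the host opened box 2) = (1/42) / (37/168) = 4/37.

4/37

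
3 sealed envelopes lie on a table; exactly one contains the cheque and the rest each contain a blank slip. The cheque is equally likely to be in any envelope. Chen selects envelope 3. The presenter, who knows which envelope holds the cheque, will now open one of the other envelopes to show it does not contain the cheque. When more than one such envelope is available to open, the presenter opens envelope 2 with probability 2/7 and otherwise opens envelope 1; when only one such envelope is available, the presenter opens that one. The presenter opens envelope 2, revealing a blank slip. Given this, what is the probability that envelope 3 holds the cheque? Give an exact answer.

2/9

Condition on the true location of the cheque.
If it is in envelope 1 (prior 1/3): only envelope 2 is available, probability 1; weight (1/3)·1 = 1/3.
If it is in envelope 2 (prior 1/3): the presenter opened envelope 2, so this case is ruled out; weight (1/3)·0 = 0.
If it is in envelope 3 (prior 1/3): envelope 2 is available, opened with probability 2/7; weight (1/3)·(2/7) = 2/21.
The weights sum to 3/7.
So P(the cheque in envelope 3 | the presenter opened envelope 2) = (2/21) / (3/7) = 2/9.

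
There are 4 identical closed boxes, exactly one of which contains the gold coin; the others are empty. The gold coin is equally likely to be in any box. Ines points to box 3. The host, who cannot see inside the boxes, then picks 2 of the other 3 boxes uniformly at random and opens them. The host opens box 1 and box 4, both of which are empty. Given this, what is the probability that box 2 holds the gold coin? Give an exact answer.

Because the host chose which boxes to open without knowing where the gold coin is, the choice is independent of the prize location. Learning that none of the 2 opened boxes holds the gold coin simply rules out those 2 locations and leaves the remaining 2 boxes still equally likely by symmetry.
So P(the gold coin in box 2) = 1/2.

1/2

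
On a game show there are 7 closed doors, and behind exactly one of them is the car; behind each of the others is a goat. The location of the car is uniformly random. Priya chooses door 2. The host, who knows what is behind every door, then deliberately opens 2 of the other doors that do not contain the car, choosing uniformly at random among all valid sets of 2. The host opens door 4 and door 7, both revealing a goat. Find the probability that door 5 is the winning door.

3/14

Apply Bayes' rule, conditioning on where the car actually is.
If it is behind any of doors 1, 3, 5, and 6 (prior 1/7 each): the host has 10 equally likely choices, so probability 1/10; weight (1/7)·(1/10) = 1/70 each.
If it is behind door 2 (prior 1/7): the host has 15 equally likely choices, so probability 1/15; weight (1/7)·(1/15) = 1/105.
If it is behind either of doors 4 and 7 (prior 1/7 each): that door was opened and seen not to hold the prize — ruled out; weight (1/7)·0 = 0 each.
The weights sum to 1/15.
So P(the car behind door 5 | the host opened door 4 and door 7) = (1/70) / (1/15) = 3/14.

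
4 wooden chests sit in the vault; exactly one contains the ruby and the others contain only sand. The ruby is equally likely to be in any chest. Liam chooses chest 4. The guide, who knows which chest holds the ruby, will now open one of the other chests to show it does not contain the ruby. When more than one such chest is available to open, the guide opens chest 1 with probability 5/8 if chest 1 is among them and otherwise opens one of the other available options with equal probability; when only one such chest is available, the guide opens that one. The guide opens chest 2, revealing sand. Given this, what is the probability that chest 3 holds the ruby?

6/17

Apply Bayes' rule, conditioning on where the ruby actually is.
If it is in chest 1 (prior 1/4): chest 1 holds the prize so is unavailable; the guide chooses uniformly among the 2 others, probability 1/2; weight (1/4)·(1/2) = 1/8.
If it is in chest 2 (prior 1/4): the guide opened chest 2, so this case is ruled out; weight (1/4)·0 = 0.
If it is in chest 3 (prior 1/4): chest 1 is available but not opened, probability 3/8; weight (1/4)·(3/8) = 3/32.
If it is in chest 4 (prior 1/4): chest 1 is available but not opened; chest 2 gets probability (1 − 5/8)/2 = 3/16; weight (1/4)·(3/16) = 3/64.
The weights sum to 17/64.
So P(the ruby in chest 3 | the guide opened chest 2) = (3/32) / (17/64) = 6/17.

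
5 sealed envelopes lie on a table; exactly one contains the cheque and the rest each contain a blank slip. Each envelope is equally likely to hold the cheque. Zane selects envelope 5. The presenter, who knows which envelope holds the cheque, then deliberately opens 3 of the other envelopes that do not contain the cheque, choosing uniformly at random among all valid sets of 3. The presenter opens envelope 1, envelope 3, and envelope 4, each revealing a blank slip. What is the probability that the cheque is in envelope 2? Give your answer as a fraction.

4/5

Consider each possible location of the cheque in turn.
If it is in any of envelopes 1, 3, and 4 (prior 1/5 each): that envelope was opened and seen not to hold the prize — ruled out; weight (1/5)·0 = 0 each.
If it is in envelope 2 (prior 1/5): the presenter has no choice, probability 1; weight (1/5)·1 = 1/5.
If it is in envelope 5 (prior 1/5): the presenter has 4 equally likely choices, so probability 1/4; weight (1/5)·(1/4) = 1/20.
The weights sum to 1/4.
So P(the cheque in envelope 2 | the presenter opened envelope 1, envelope 3, and envelope 4) = (1/5) / (1/4) = 4/5.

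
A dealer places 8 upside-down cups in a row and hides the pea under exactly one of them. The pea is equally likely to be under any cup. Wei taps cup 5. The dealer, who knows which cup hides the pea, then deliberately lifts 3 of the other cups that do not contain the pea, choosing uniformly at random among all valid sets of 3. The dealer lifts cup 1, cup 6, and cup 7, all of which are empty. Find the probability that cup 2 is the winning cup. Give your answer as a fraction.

Apply Bayes' rule, conditioning on where the pea actually is.
If it is under any of cups 1, 6, and 7 (prior 1/8 each): that cup was opened and seen not to hold the prize — ruled out; weight (1/8)·0 = 0 each.
If it is under any of cups 2, 3, 4, and 8 (prior 1/8 each): the dealer has 20 equally likely choices, so probability 1/20; weight (1/8)·(1/20) = 1/160 each.
If it is under cup 5 (prior 1/8): the dealer has 35 equally likely choices, so probability 1/35; weight (1/8)·(1/35) = 1/280.
The weights sum to 1/35.
So P(the pea under cup 2 | the dealer opened cup 1, cup 6, and cup 7) = (1/160) / (1/35) = 7/32.

7/32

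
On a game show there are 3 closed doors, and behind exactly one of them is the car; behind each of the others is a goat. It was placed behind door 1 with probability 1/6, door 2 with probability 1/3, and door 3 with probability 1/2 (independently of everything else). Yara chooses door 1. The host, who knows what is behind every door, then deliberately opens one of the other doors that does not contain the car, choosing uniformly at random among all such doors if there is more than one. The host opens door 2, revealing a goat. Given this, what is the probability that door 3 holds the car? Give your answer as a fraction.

6/7

Consider each possible location of the car in turn.
If it is behind door 1 (prior 1/6): the host has 2 equally likely choices, so probability 1/2; weight (1/6)·(1/2) = 1/12.
If it is behind door 2 (prior 1/3): the host opened door 2, so this case is ruled out; weight (1/3)·0 = 0.
If it is behind door 3 (prior 1/2): the host has no choice, probability 1; weight (1/2)·1 = 1/2.
The weights sum to 7/12.
So P(the car behind door 3 | the host opened door 2) = (1/2) / (7/12) = 6/7.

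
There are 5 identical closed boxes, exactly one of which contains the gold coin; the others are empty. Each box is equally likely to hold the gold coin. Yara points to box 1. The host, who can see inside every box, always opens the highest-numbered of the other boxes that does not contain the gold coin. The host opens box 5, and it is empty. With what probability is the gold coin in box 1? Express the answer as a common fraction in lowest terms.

Condition on the true location of the gold coin.
If it is in any of boxes 1, 2, 3, and 4 (prior 1/5 each): box 5 is the highest-numbered option available, probability 1; weight (1/5)·1 = 1/5 each.
If it is in box 5 (prior 1/5): the host opened box 5, so this case is ruled out; weight (1/5)·0 = 0.
The weights sum to 4/5.
So P(the gold coin in box 1 | the host opened box 5) = (1/5) / (4/5) = 1/4.

1/4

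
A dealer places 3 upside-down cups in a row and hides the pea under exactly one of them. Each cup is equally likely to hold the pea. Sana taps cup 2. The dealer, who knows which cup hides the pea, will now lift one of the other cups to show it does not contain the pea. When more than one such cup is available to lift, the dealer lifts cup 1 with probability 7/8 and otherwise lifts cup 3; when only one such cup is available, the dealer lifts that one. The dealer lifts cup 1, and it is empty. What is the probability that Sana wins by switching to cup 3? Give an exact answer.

Apply Bayes' rule, conditioning on where the pea actually is.
If it is under cup 1 (prior 1/3): the dealer opened cup 1, so this case is ruled out; weight (1/3)·0 = 0.
If it is under cup 2 (prior 1/3): cup 1 is available, opened with probability 7/8; weight (1/3)·(7/8) = 7/24.
If it is under cup 3 (prior 1/3): only cup 1 is available, probability 1; weight (1/3)·1 = 1/3.
The weights sum to 5/8.
So P(the pea under cup 3 | the dealer opened cup 1) = (1/3) / (5/8) = 8/15.

8/15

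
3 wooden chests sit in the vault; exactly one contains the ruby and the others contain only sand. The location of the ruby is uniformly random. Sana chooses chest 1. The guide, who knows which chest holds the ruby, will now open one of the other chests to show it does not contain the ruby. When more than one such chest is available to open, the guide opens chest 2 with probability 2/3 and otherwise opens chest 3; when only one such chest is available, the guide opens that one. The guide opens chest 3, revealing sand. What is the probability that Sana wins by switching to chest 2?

3/4

Condition on the true location of the ruby.
If it is in chest 1 (prior 1/3): chest 2 is available but not opened, probability 1/3; weight (1/3)·(1/3) = 1/9.
If it is in chest 2 (prior 1/3): only chest 3 is available, probability 1; weight (1/3)·1 = 1/3.
If it is in chest 3 (prior 1/3): the guide opened chest 3, so this case is ruled out; weight (1/3)·0 = 0.
The weights sum to 4/9.
So P(the ruby in chest 2 | the guide opened chest 3) = (1/3) / (4/9) = 3/4.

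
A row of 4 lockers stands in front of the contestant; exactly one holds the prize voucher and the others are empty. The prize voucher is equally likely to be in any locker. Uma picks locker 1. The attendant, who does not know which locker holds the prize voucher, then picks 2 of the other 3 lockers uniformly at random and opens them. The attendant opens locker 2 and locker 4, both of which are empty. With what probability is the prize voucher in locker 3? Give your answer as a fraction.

Consider each possible location of the prize voucher in turn.
If it is in either of lockers 1 and 3 (prior 1/4 each): the attendant picks exactly this set with probability 1/3 regardless, and none is the prize; weight (1/4)·(1/3) = 1/12 each.
If it is in either of lockers 2 and 4 (prior 1/4 each): that locker was opened and seen not to hold the prize — ruled out; weight (1/4)·0 = 0 each.
The weights sum to 1/6.
So P(the prize voucher in locker 3 | the attendant opened locker 2 and locker 4) = (1/12) / (1/6) = 1/2.

1/2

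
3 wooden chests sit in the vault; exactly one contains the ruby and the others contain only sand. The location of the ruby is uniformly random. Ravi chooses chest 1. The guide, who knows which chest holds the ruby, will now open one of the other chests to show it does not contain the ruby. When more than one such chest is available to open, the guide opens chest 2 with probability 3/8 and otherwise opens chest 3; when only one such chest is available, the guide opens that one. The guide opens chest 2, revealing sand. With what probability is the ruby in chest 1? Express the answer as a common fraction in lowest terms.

3/11

Consider each possible location of the ruby in turn.
If it is in chest 1 (prior 1/3): chest 2 is available, opened with probability 3/8; weight (1/3)·(3/8) = 1/8.
If it is in chest 2 (prior 1/3): the guide opened chest 2, so this case is ruled out; weight (1/3)·0 = 0.
If it is in chest 3 (prior 1/3): only chest 2 is available, probability 1; weight (1/3)·1 = 1/3.
The weights sum to 11/24.
So P(the ruby in chest 1 | the guide opened chest 2) = (1/8) / (11/24) = 3/11.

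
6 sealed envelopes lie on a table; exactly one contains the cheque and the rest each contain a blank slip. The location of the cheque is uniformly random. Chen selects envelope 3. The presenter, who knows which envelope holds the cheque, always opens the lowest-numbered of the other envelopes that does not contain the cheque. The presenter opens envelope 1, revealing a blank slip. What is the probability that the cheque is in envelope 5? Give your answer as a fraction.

1/5

Apply Bayes' rule, conditioning on where the cheque actually is.
If it is in envelope 1 (prior 1/6): the presenter opened envelope 1, so this case is ruled out; weight (1/6)·0 = 0.
If it is in any of envelopes 2, 3, 4, 5, and 6 (prior 1/6 each): envelope 1 is the lowest-numbered option available, probability 1; weight (1/6)·1 = 1/6 each.
The weights sum to 5/6.
So P(the cheque in envelope 5 | the presenter opened envelope 1) = (1/6) / (5/6) = 1/5.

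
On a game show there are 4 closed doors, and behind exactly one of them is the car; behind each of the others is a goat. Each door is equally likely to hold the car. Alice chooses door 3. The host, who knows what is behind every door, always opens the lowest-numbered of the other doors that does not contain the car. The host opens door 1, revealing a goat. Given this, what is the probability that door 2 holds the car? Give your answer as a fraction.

1/3

Consider each possible location of the car in turn.
If it is behind door 1 (prior 1/4): the host opened door 1, so this case is ruled out; weight (1/4)·0 = 0.
If it is behind any of doors 2, 3, and 4 (prior 1/4 each): door 1 is the lowest-numbered option available, probability 1; weight (1/4)·1 = 1/4 each.
The weights sum to 3/4.
So P(the car behind door 2 | the host opened door 1) = (1/4) / (3/4) = 1/3.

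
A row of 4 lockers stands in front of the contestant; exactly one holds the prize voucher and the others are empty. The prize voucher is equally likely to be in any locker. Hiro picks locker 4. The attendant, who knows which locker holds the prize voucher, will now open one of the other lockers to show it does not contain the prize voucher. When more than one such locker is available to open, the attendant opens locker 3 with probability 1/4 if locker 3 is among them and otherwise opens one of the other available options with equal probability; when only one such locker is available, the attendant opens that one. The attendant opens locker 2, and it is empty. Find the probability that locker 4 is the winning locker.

3/13

Condition on the true location of the prize voucher.
If it is in locker 1 (prior 1/4): locker 3 is available but not opened, probability 3/4; weight (1/4)·(3/4) = 3/16.
If it is in locker 2 (prior 1/4): the attendant opened locker 2, so this case is ruled out; weight (1/4)·0 = 0.
If it is in locker 3 (prior 1/4): locker 3 holds the prize so is unavailable; the attendant chooses uniformly among the 2 others, probability 1/2; weight (1/4)·(1/2) = 1/8.
If it is in locker 4 (prior 1/4): locker 3 is available but not opened; locker 2 gets probability (1 − 1/4)/2 = 3/8; weight (1/4)·(3/8) = 3/32.
The weights sum to 13/32.
So P(the prize voucher in locker 4 | the attendant opened locker 2) = (3/32) / (13/32) = 3/13.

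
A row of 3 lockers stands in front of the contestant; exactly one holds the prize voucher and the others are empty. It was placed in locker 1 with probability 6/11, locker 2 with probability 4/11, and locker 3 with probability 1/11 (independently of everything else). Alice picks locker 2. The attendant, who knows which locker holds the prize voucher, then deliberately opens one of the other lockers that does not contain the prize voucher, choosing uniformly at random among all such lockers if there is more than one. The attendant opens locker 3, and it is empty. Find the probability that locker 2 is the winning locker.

Consider each possible location of the prize voucher in turn.
If it is in locker 1 (prior 6/11): the attendant has no choice, probability 1; weight (6/11)·1 = 6/11.
If it is in locker 2 (prior 4/11): the attendant has 2 equally likely choices, so probability 1/2; weight (4/11)·(1/2) = 2/11.
If it is in locker 3 (prior 1/11): the attendant opened locker 3, so this case is ruled out; weight (1/11)·0 = 0.
The weights sum to 8/11.
So P(the prize voucher in locker 2 | the attendant opened locker 3) = (2/11) / (8/11) = 1/4.

1/4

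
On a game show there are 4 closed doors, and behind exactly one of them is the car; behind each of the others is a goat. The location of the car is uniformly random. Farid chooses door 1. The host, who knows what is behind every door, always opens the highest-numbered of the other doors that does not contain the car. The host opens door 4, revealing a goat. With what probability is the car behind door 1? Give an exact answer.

1/3

Apply Bayes' rule, conditioning on where the car actually is.
If it is behind any of doors 1, 2, and 3 (prior 1/4 each): door 4 is the highest-numbered option available, probability 1; weight (1/4)·1 = 1/4 each.
If it is behind door 4 (prior 1/4): the host opened door 4, so this case is ruled out; weight (1/4)·0 = 0.
The weights sum to 3/4.
So P(the car behind door 1 | the host opened door 4) = (1/4) / (3/4) = 1/3.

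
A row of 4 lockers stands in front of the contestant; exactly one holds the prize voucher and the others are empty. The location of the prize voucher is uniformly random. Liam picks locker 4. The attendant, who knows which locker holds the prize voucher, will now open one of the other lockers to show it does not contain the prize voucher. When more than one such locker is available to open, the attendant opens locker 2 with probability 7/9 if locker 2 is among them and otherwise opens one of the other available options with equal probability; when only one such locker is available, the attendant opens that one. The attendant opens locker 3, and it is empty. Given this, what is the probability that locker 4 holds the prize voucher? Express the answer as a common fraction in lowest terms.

Condition on the true location of the prize voucher.
If it is in locker 1 (prior 1/4): locker 2 is available but not opened, probability 2/9; weight (1/4)·(2/9) = 1/18.
If it is in locker 2 (prior 1/4): locker 2 holds the prize so is unavailable; the attendant chooses uniformly among the 2 others, probability 1/2; weight (1/4)·(1/2) = 1/8.
If it is in locker 3 (prior 1/4): the attendant opened locker 3, so this case is ruled out; weight (1/4)·0 = 0.
If it is in locker 4 (prior 1/4): locker 2 is available but not opened; locker 3 gets probability (1 − 7/9)/2 = 1/9; weight (1/4)·(1/9) = 1/36.
The weights sum to 5/24.
So P(the prize voucher in locker 4 | the attendant opened locker 3) = (1/36) / (5/24) = 2/15.

2/15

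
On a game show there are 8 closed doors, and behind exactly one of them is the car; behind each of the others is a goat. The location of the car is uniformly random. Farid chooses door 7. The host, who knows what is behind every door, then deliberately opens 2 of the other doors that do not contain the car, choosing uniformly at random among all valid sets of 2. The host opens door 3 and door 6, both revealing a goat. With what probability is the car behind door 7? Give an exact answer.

Apply Bayes' rule, conditioning on where the car actually is.
If it is behind any of doors 1, 2, 4, 5, and 8 (prior 1/8 each): the host has 15 equally likely choices, so probability 1/15; weight (1/8)·(1/15) = 1/120 each.
If it is behind either of doors 3 and 6 (prior 1/8 each): that door was opened and seen not to hold the prize — ruled out; weight (1/8)·0 = 0 each.
If it is behind door 7 (prior 1/8): the host has 21 equally likely choices, so probability 1/21; weight (1/8)·(1/21) = 1/168.
The weights sum to 1/21.
So P(the car behind door 7 | the host opened door 3 and door 6) = (1/168) / (1/21) = 1/8.

1/8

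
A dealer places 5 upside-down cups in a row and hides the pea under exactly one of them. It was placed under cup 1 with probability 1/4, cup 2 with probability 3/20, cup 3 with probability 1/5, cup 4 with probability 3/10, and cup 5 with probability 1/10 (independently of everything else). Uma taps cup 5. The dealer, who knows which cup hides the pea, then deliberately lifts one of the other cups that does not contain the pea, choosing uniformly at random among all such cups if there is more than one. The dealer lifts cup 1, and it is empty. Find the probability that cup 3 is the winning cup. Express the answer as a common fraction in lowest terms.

Apply Bayes' rule, conditioning on where the pea actually is.
If it is under cup 1 (prior 1/4): the dealer opened cup 1, so this case is ruled out; weight (1/4)·0 = 0.
If it is under cup 2 (prior 3/20): the dealer has 3 equally likely choices, so probability 1/3; weight (3/20)·(1/3) = 1/20.
If it is under cup 3 (prior 1/5): the dealer has 3 equally likely choices, so probability 1/3; weight (1/5)·(1/3) = 1/15.
If it is under cup 4 (prior 3/10): the dealer has 3 equally likely choices, so probability 1/3; weight (3/10)·(1/3) = 1/10.
If it is under cup 5 (prior 1/10): the dealer has 4 equally likely choices, so probability 1/4; weight (1/10)·(1/4) = 1/40.
The weights sum to 29/120.
So P(the pea under cup 3 | the dealer opened cup 1) = (1/15) / (29/120) = 8/29.

8/29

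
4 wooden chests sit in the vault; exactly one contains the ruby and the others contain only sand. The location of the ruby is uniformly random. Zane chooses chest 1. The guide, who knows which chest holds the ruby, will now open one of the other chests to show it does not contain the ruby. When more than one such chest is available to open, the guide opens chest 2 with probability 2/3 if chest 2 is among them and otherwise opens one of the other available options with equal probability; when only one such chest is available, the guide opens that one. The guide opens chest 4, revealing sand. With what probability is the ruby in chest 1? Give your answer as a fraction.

1/6

Condition on the true location of the ruby.
If it is in chest 1 (prior 1/4): chest 2 is available but not opened; chest 4 gets probability (1 − 2/3)/2 = 1/6; weight (1/4)·(1/6) = 1/24.
If it is in chest 2 (prior 1/4): chest 2 holds the prize so is unavailable; the guide chooses uniformly among the 2 others, probability 1/2; weight (1/4)·(1/2) = 1/8.
If it is in chest 3 (prior 1/4): chest 2 is available but not opened, probability 1/3; weight (1/4)·(1/3) = 1/12.
If it is in chest 4 (prior 1/4): the guide opened chest 4, so this case is ruled out; weight (1/4)·0 = 0.
The weights sum to 1/4.
So P(the ruby in chest 1 | the guide opened chest 4) = (1/24) / (1/4) = 1/6.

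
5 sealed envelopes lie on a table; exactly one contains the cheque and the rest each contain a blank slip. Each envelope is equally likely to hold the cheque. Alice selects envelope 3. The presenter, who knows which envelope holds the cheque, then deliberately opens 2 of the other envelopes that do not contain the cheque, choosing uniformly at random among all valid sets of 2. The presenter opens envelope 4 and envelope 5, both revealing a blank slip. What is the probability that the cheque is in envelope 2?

2/5

Apply Bayes' rule, conditioning on where the cheque actually is.
If it is in either of envelopes 1 and 2 (prior 1/5 each): the presenter has 3 equally likely choices, so probability 1/3; weight (1/5)·(1/3) = 1/15 each.
If it is in envelope 3 (prior 1/5): the presenter has 6 equally likely choices, so probability 1/6; weight (1/5)·(1/6) = 1/30.
If it is in either of envelopes 4 and 5 (prior 1/5 each): that envelope was opened and seen not to hold the prize — ruled out; weight (1/5)·0 = 0 each.
The weights sum to 1/6.
So P(the cheque in envelope 2 | the presenter opened envelope 4 and envelope 5) = (1/15) / (1/6) = 2/5.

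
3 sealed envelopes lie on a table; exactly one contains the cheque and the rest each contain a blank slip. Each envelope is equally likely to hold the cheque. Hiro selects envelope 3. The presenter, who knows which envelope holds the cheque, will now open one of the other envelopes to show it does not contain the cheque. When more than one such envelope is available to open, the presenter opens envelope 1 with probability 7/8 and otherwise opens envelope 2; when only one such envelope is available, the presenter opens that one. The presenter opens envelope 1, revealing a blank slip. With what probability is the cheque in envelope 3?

Consider each possible location of the cheque in turn.
If it is in envelope 1 (prior 1/3): the presenter opened envelope 1, so this case is ruled out; weight (1/3)·0 = 0.
If it is in envelope 2 (prior 1/3): only envelope 1 is available, probability 1; weight (1/3)·1 = 1/3.
If it is in envelope 3 (prior 1/3): envelope 1 is available, opened with probability 7/8; weight (1/3)·(7/8) = 7/24.
The weights sum to 5/8.
So P(the cheque in envelope 3 | the presenter opened envelope 1) = (7/24) / (5/8) = 7/15.

7/15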